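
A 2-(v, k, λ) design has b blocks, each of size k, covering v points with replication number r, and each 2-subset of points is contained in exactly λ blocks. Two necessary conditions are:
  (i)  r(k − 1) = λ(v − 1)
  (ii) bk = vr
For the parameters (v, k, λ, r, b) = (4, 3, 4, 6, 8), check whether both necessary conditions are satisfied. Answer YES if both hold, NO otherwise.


Condition (i): r(k − 1) = 6·2 = 12; λ(v − 1) = 4·3 = 12. Match? YES.
Condition (ii): bk = 8·3 = 24; vr = 4·6 = 24. Match? YES.
Both conditions hold? YES.

YES


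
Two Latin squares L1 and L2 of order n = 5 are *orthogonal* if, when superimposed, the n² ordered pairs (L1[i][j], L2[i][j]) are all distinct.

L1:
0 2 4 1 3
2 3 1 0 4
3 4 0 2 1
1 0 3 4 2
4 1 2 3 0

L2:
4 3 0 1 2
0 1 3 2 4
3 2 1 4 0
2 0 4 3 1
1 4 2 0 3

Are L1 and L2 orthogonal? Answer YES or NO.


Form the n² = 25 superimposed pairs (L1[i][j], L2[i][j]), row by row (rows and columns indexed from 0):
row 0: (0,4) (2,3) (4,0) (1,1) (3,2)
row 1: (2,0) (3,1) (1,3) (0,2) (4,4)
row 2: (3,3) (4,2) (0,1) (2,4) (1,0)
row 3: (1,2) (0,0) (3,4) (4,3) (2,1)
row 4: (4,1) (1,4) (2,2) (3,0) (0,3)
Orthogonality requires all 25 pairs distinct.
Check by first coordinate: for each symbol s of L1, list the L2 entries in the n cells where L1 = s; they must all differ.
  L1 = 0: L2 entries (in reading order) 4, 2, 1, 0, 3 — all 5 distinct ✓
  L1 = 1: L2 entries (in reading order) 1, 3, 0, 2, 4 — all 5 distinct ✓
  L1 = 2: L2 entries (in reading order) 3, 0, 4, 1, 2 — all 5 distinct ✓
  L1 = 3: L2 entries (in reading order) 2, 1, 3, 4, 0 — all 5 distinct ✓
  L1 = 4: L2 entries (in reading order) 0, 4, 2, 3, 1 — all 5 distinct ✓
Every symbol of L1 meets every symbol of L2 exactly once, so all 25 pairs are distinct (25 of 25).
Conclusion: YES.

YES


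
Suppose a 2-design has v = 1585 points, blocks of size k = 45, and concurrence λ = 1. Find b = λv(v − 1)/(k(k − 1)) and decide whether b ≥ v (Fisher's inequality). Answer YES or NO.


r = λ(v − 1)/(k − 1) = 1·1584/44 = 36.
b = vr/k = 1585·36/45 = 1268.
Fisher's inequality: b ≥ v ⇔ 1268 ≥ 1585? NO.

NO


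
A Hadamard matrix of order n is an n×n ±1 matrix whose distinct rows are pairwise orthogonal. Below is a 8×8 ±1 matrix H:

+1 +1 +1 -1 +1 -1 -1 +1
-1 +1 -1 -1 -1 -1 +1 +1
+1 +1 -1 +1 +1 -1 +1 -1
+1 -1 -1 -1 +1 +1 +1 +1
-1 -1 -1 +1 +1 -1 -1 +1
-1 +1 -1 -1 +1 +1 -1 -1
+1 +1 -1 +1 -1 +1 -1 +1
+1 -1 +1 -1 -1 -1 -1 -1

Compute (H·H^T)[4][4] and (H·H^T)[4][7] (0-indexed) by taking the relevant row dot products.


Row 4 of H: [-1, -1, -1, 1, 1, -1, -1, 1].
Row 7 of H: [1, -1, 1, -1, -1, -1, -1, -1].
(H·H^T)[4][4] = Σ_j H[4][j]·H[4][j] = (-1)² + (-1)² + (-1)² + (1)² + (1)² + (-1)² + (-1)² + (1)² = 1 + 1 + 1 + 1 + 1 + 1 + 1 + 1 = 8.
(H·H^T)[4][7] = Σ_j H[4][j]·H[7][j] = (-1)·(1) + (-1)·(-1) + (-1)·(1) + (1)·(-1) + (1)·(-1) + (-1)·(-1) + (-1)·(-1) + (1)·(-1) = -1 + 1 + -1 + -1 + -1 + 1 + 1 + -1 = -2.
Rows 4 and 7 are not orthogonal (dot product = -2 ≠ 0), so H is not a Hadamard matrix.

(4,4) entry = 8; (4,7) entry = -2.


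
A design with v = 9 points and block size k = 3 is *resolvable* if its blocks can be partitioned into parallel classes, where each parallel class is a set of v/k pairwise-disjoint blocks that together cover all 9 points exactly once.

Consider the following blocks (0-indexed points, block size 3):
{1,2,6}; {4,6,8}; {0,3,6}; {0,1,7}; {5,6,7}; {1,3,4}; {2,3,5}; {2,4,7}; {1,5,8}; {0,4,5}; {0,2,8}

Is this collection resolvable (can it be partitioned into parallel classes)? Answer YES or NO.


v = 9, block size k = 3, number of blocks = 11.
For resolvability, blocks must partition into parallel classes of size v/k = 3.
Total blocks must therefore be a multiple of 3: 11 = 3·3 + 2 ⇒ not divisible ✗.
Resolvable? NO.

NO


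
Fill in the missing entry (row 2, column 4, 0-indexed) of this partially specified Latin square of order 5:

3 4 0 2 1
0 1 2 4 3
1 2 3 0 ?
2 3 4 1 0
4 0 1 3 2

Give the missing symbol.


Row 2 contains symbols [0, 1, 2, 3] — missing [4].
Column 4 contains symbols [0, 1, 2, 3] — missing [4].
The missing symbol must appear in both missing sets; intersection = [4].
Therefore the hidden value is 4.

Missing value = 4.


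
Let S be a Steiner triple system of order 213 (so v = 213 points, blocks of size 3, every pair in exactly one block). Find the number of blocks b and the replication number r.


An STS(v) is a 2-(v, 3, 1) BIBD: block size k = 3, λ = 1.
Replication: r(k − 1) = λ(v − 1) ⇒ r·2 = 213 − 1 = 212 ⇒ r = 106.
Block count: b = v(v − 1)/6 = 213·212/6 = 45156/6 = 7526.
(Check via bk = vr: 7526·3 = 22578 = 213·106 = 22578 ✓.)

r = 106, b = 7526.


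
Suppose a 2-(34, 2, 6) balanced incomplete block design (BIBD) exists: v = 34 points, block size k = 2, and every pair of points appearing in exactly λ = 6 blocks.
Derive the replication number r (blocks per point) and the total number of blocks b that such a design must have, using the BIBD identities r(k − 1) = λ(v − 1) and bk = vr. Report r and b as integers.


Any 2-(v, k, λ) BIBD satisfies two necessary conditions:
  (i)  Each point sits in r blocks, and counting incidences through any fixed point gives r(k − 1) = λ(v − 1), so r = λ(v − 1)/(k − 1).
  (ii) Total incidences bk = vr, so b = vr/k.
Step 1: r = λ(v − 1)/(k − 1) = 6·(34 − 1)/(2 − 1) = 6·33/1 = 198/1 = 198.
Step 2: b = vr/k = 34·198/2 = 6732/2 = 3366.
Check integrality: r = 198 ∈ Z ✓, b = 3366 ∈ Z ✓.
(These identities are necessary conditions: they determine r and b for any design with these parameters, but do not by themselves prove that one exists.)

r = 198, b = 3366.


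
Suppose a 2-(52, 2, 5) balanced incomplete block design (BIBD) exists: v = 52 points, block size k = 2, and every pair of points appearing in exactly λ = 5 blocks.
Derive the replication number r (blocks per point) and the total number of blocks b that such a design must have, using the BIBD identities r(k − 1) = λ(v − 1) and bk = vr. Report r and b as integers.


Any 2-(v, k, λ) BIBD satisfies two necessary conditions:
  (i)  Each point sits in r blocks, and counting incidences through any fixed point gives r(k − 1) = λ(v − 1), so r = λ(v − 1)/(k − 1).
  (ii) Total incidences bk = vr, so b = vr/k.
Step 1: r = λ(v − 1)/(k − 1) = 5·(52 − 1)/(2 − 1) = 5·51/1 = 255/1 = 255.
Step 2: b = vr/k = 52·255/2 = 13260/2 = 6630.
Check integrality: r = 255 ∈ Z ✓, b = 6630 ∈ Z ✓.
(These identities are necessary conditions: they determine r and b for any design with these parameters, but do not by themselves prove that one exists.)

r = 255, b = 6630.


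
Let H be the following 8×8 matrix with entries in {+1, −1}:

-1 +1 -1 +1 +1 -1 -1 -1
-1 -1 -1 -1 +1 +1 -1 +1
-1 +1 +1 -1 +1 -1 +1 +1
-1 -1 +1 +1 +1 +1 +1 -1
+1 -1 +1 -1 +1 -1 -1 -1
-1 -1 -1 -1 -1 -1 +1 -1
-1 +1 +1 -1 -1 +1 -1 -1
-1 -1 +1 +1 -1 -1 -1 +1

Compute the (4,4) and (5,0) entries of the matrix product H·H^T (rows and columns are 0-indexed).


Row 0 of H: [-1, 1, -1, 1, 1, -1, -1, -1].
Row 4 of H: [1, -1, 1, -1, 1, -1, -1, -1].
Row 5 of H: [-1, -1, -1, -1, -1, -1, 1, -1].
(H·H^T)[4][4] = Σ_j H[4][j]·H[4][j] = (1)² + (-1)² + (1)² + (-1)² + (1)² + (-1)² + (-1)² + (-1)² = 1 + 1 + 1 + 1 + 1 + 1 + 1 + 1 = 8.
(H·H^T)[5][0] = Σ_j H[5][j]·H[0][j] = (-1)·(-1) + (-1)·(1) + (-1)·(-1) + (-1)·(1) + (-1)·(1) + (-1)·(-1) + (1)·(-1) + (-1)·(-1) = 1 + -1 + 1 + -1 + -1 + 1 + -1 + 1 = 0.
So rows 5 and 0 are orthogonal; the diagonal entry equals n = 8.

(4,4) entry = 8; (5,0) entry = 0.


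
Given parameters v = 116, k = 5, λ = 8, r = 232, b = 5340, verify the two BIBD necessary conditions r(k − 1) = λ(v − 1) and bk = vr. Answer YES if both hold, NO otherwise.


Condition (i): r(k − 1) = 232·4 = 928; λ(v − 1) = 8·115 = 920. Match? NO.
Condition (ii): bk = 5340·5 = 26700; vr = 116·232 = 26912. Match? NO.
Both conditions hold? NO.

NO


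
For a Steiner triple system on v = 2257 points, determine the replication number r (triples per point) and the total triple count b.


An STS(v) is a 2-(v, 3, 1) BIBD: block size k = 3, λ = 1.
Replication: r(k − 1) = λ(v − 1) ⇒ r·2 = 2257 − 1 = 2256 ⇒ r = 1128.
Block count: b = v(v − 1)/6 = 2257·2256/6 = 5091792/6 = 848632.
(Check via bk = vr: 848632·3 = 2545896 = 2257·1128 = 2545896 ✓.)

r = 1128, b = 848632.


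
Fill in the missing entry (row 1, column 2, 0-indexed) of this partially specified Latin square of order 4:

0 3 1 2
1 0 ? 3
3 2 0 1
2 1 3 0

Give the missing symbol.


Row 1 contains symbols [0, 1, 3] — missing [2].
Column 2 contains symbols [0, 1, 3] — missing [2].
The missing symbol must appear in both missing sets; intersection = [2].
Therefore the hidden value is 2.

Missing value = 2.


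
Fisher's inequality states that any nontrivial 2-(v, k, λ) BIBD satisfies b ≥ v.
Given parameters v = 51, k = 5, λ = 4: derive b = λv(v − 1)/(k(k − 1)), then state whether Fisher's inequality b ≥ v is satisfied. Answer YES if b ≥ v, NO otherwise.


r = λ(v − 1)/(k − 1) = 4·50/4 = 50.
b = vr/k = 51·50/5 = 510.
Fisher's inequality: b ≥ v ⇔ 510 ≥ 51? YES.

YES


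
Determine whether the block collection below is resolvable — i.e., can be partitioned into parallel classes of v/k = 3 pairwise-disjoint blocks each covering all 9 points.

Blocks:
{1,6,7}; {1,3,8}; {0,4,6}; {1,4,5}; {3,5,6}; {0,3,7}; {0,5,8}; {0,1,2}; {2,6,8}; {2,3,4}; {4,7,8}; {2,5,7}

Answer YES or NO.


v = 9, block size k = 3, number of blocks = 12.
For resolvability, blocks must partition into parallel classes of size v/k = 3.
Total blocks must therefore be a multiple of 3: 12 = 3·4 + 0 ⇒ divisible ✓.
Greedy packing gives 4 candidate class(es). Each should be a full parallel class (size 3, covers all 9 points).
  Class 1 (3 blocks): {1,6,7}; {0,5,8}; {2,3,4}. Points covered: [0, 1, 2, 3, 4, 5, 6, 7, 8].
  Class 2 (3 blocks): {1,3,8}; {0,4,6}; {2,5,7}. Points covered: [0, 1, 2, 3, 4, 5, 6, 7, 8].
  Class 3 (3 blocks): {1,4,5}; {0,3,7}; {2,6,8}. Points covered: [0, 1, 2, 3, 4, 5, 6, 7, 8].
  Class 4 (3 blocks): {3,5,6}; {0,1,2}; {4,7,8}. Points covered: [0, 1, 2, 3, 4, 5, 6, 7, 8].
All classes full (size 3)? YES. All classes cover every point? YES.
Resolvable? YES.

YES


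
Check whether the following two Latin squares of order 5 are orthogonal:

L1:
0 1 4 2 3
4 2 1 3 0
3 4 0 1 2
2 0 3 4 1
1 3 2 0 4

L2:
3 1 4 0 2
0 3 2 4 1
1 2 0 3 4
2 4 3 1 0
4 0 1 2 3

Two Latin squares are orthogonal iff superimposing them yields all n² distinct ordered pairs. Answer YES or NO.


Form the n² = 25 superimposed pairs (L1[i][j], L2[i][j]), row by row (rows and columns indexed from 0):
row 0: (0,3) (1,1) (4,4) (2,0) (3,2)
row 1: (4,0) (2,3) (1,2) (3,4) (0,1)
row 2: (3,1) (4,2) (0,0) (1,3) (2,4)
row 3: (2,2) (0,4) (3,3) (4,1) (1,0)
row 4: (1,4) (3,0) (2,1) (0,2) (4,3)
Orthogonality requires all 25 pairs distinct.
Check by first coordinate: for each symbol s of L1, list the L2 entries in the n cells where L1 = s; they must all differ.
  L1 = 0: L2 entries (in reading order) 3, 1, 0, 4, 2 — all 5 distinct ✓
  L1 = 1: L2 entries (in reading order) 1, 2, 3, 0, 4 — all 5 distinct ✓
  L1 = 2: L2 entries (in reading order) 0, 3, 4, 2, 1 — all 5 distinct ✓
  L1 = 3: L2 entries (in reading order) 2, 4, 1, 3, 0 — all 5 distinct ✓
  L1 = 4: L2 entries (in reading order) 4, 0, 2, 1, 3 — all 5 distinct ✓
Every symbol of L1 meets every symbol of L2 exactly once, so all 25 pairs are distinct (25 of 25).
Conclusion: YES.

YES


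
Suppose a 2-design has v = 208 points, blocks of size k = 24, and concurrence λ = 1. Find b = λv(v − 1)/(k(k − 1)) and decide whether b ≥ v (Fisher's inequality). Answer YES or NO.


b = λv(v − 1)/(k(k − 1)) = 1·208·207/(24·23) = 43056/552 = 78.
Compare with v = 208: b < v, so Fisher's inequality fails.

NO


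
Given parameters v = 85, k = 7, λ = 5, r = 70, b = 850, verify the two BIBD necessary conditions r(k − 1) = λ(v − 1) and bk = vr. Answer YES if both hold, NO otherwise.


Condition (i): r(k − 1) = 70·6 = 420; λ(v − 1) = 5·84 = 420. Match? YES.
Condition (ii): bk = 850·7 = 5950; vr = 85·70 = 5950. Match? YES.
Both conditions hold? YES.

YES


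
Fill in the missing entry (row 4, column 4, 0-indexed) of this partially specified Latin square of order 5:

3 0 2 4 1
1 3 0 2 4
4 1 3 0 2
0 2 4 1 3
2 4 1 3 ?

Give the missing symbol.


Row 4 contains symbols [1, 2, 3, 4] — missing [0].
Column 4 contains symbols [1, 2, 3, 4] — missing [0].
The missing symbol must appear in both missing sets; intersection = [0].
Therefore the hidden value is 0.

Missing value = 0.


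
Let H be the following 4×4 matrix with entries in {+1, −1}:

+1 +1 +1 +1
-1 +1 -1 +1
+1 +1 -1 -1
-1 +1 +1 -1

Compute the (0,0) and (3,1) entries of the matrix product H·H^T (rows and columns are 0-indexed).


Row 0 of H: [1, 1, 1, 1].
Row 1 of H: [-1, 1, -1, 1].
Row 3 of H: [-1, 1, 1, -1].
(H·H^T)[0][0] = Σ_j H[0][j]·H[0][j] = (1)² + (1)² + (1)² + (1)² = 1 + 1 + 1 + 1 = 4.
(H·H^T)[3][1] = Σ_j H[3][j]·H[1][j] = (-1)·(-1) + (1)·(1) + (1)·(-1) + (-1)·(1) = 1 + 1 + -1 + -1 = 0.
So rows 3 and 1 are orthogonal; the diagonal entry equals n = 4.

(0,0) entry = 4; (3,1) entry = 0.


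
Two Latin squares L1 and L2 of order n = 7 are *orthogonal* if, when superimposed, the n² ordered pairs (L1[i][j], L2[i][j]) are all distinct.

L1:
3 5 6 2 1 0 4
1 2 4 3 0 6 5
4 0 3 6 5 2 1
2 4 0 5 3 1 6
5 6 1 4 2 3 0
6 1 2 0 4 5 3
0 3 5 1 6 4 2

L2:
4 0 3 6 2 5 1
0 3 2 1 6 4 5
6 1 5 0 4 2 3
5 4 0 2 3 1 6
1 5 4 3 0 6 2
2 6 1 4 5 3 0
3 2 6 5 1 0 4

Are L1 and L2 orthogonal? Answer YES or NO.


Form the n² = 49 superimposed pairs (L1[i][j], L2[i][j]), row by row (rows and columns indexed from 0):
row 0: (3,4) (5,0) (6,3) (2,6) (1,2) (0,5) (4,1)
row 1: (1,0) (2,3) (4,2) (3,1) (0,6) (6,4) (5,5)
row 2: (4,6) (0,1) (3,5) (6,0) (5,4) (2,2) (1,3)
row 3: (2,5) (4,4) (0,0) (5,2) (3,3) (1,1) (6,6)
row 4: (5,1) (6,5) (1,4) (4,3) (2,0) (3,6) (0,2)
row 5: (6,2) (1,6) (2,1) (0,4) (4,5) (5,3) (3,0)
row 6: (0,3) (3,2) (5,6) (1,5) (6,1) (4,0) (2,4)
Orthogonality requires all 49 pairs distinct.
Check by first coordinate: for each symbol s of L1, list the L2 entries in the n cells where L1 = s; they must all differ.
  L1 = 0: L2 entries (in reading order) 5, 6, 1, 0, 2, 4, 3 — all 7 distinct ✓
  L1 = 1: L2 entries (in reading order) 2, 0, 3, 1, 4, 6, 5 — all 7 distinct ✓
  L1 = 2: L2 entries (in reading order) 6, 3, 2, 5, 0, 1, 4 — all 7 distinct ✓
  L1 = 3: L2 entries (in reading order) 4, 1, 5, 3, 6, 0, 2 — all 7 distinct ✓
  L1 = 4: L2 entries (in reading order) 1, 2, 6, 4, 3, 5, 0 — all 7 distinct ✓
  L1 = 5: L2 entries (in reading order) 0, 5, 4, 2, 1, 3, 6 — all 7 distinct ✓
  L1 = 6: L2 entries (in reading order) 3, 4, 0, 6, 5, 2, 1 — all 7 distinct ✓
Every symbol of L1 meets every symbol of L2 exactly once, so all 49 pairs are distinct (49 of 49).
Conclusion: YES.

YES


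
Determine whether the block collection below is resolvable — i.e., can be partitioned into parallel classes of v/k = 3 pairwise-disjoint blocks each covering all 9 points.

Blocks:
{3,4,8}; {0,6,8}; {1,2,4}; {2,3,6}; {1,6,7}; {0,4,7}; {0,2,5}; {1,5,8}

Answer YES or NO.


v = 9, block size k = 3, number of blocks = 8.
For resolvability, blocks must partition into parallel classes of size v/k = 3.
Total blocks must therefore be a multiple of 3: 8 = 3·2 + 2 ⇒ not divisible ✗.
Resolvable? NO.

NO


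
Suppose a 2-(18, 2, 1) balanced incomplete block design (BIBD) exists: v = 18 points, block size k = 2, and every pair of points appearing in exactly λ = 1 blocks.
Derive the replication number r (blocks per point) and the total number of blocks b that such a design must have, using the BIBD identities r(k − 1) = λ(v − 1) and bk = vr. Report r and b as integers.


Any 2-(v, k, λ) BIBD satisfies two necessary conditions:
  (i)  Each point sits in r blocks, and counting incidences through any fixed point gives r(k − 1) = λ(v − 1), so r = λ(v − 1)/(k − 1).
  (ii) Total incidences bk = vr, so b = vr/k.
Step 1: r = λ(v − 1)/(k − 1) = 1·(18 − 1)/(2 − 1) = 1·17/1 = 17/1 = 17.
Step 2: b = vr/k = 18·17/2 = 306/2 = 153.
Check integrality: r = 17 ∈ Z ✓, b = 153 ∈ Z ✓.
(These identities are necessary conditions: they determine r and b for any design with these parameters, but do not by themselves prove that one exists.)

r = 17, b = 153.


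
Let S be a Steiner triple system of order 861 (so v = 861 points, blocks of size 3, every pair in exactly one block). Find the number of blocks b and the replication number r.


An STS(v) is a 2-(v, 3, 1) BIBD: block size k = 3, λ = 1.
Replication: r(k − 1) = λ(v − 1) ⇒ r·2 = 861 − 1 = 860 ⇒ r = 430.
Block count: b = v(v − 1)/6 = 861·860/6 = 740460/6 = 123410.
(Check via bk = vr: 123410·3 = 370230 = 861·430 = 370230 ✓.)

r = 430, b = 123410.


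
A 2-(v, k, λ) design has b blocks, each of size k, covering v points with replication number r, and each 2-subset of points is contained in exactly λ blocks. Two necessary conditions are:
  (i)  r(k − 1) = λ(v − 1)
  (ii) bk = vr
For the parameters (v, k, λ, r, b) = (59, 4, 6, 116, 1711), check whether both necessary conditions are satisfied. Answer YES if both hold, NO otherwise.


Condition (i): r(k − 1) = 116·3 = 348; λ(v − 1) = 6·58 = 348. Match? YES.
Condition (ii): bk = 1711·4 = 6844; vr = 59·116 = 6844. Match? YES.
Both conditions hold? YES.

YES


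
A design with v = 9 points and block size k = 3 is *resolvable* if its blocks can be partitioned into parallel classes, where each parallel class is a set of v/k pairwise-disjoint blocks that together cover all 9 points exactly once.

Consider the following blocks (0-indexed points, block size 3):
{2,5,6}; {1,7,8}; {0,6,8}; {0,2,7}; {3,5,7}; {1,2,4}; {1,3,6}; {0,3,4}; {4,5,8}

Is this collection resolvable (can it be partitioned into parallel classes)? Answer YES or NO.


v = 9, block size k = 3, number of blocks = 9.
For resolvability, blocks must partition into parallel classes of size v/k = 3.
Total blocks must therefore be a multiple of 3: 9 = 3·3 + 0 ⇒ divisible ✓.
Greedy packing gives 3 candidate class(es). Each should be a full parallel class (size 3, covers all 9 points).
  Class 1 (3 blocks): {2,5,6}; {1,7,8}; {0,3,4}. Points covered: [0, 1, 2, 3, 4, 5, 6, 7, 8].
  Class 2 (3 blocks): {0,6,8}; {3,5,7}; {1,2,4}. Points covered: [0, 1, 2, 3, 4, 5, 6, 7, 8].
  Class 3 (3 blocks): {0,2,7}; {1,3,6}; {4,5,8}. Points covered: [0, 1, 2, 3, 4, 5, 6, 7, 8].
All classes full (size 3)? YES. All classes cover every point? YES.
Resolvable? YES.

YES


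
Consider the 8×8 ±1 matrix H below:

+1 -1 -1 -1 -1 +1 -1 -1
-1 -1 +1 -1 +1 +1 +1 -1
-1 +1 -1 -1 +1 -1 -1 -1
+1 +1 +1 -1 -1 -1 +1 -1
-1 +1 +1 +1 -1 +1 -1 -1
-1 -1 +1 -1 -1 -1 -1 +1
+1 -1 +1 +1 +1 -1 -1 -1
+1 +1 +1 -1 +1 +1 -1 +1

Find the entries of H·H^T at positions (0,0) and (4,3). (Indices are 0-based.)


Row 0 of H: [1, -1, -1, -1, -1, 1, -1, -1].
Row 3 of H: [1, 1, 1, -1, -1, -1, 1, -1].
Row 4 of H: [-1, 1, 1, 1, -1, 1, -1, -1].
(H·H^T)[0][0] = Σ_j H[0][j]·H[0][j] = (1)² + (-1)² + (-1)² + (-1)² + (-1)² + (1)² + (-1)² + (-1)² = 1 + 1 + 1 + 1 + 1 + 1 + 1 + 1 = 8.
(H·H^T)[4][3] = Σ_j H[4][j]·H[3][j] = (-1)·(1) + (1)·(1) + (1)·(1) + (1)·(-1) + (-1)·(-1) + (1)·(-1) + (-1)·(1) + (-1)·(-1) = -1 + 1 + 1 + -1 + 1 + -1 + -1 + 1 = 0.
So rows 4 and 3 are orthogonal; the diagonal entry equals n = 8.

(0,0) entry = 8; (4,3) entry = 0.


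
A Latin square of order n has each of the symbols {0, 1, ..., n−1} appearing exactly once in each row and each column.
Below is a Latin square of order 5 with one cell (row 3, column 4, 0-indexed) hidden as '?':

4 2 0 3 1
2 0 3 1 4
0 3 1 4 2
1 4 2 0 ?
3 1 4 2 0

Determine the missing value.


Row 3 contains symbols [0, 1, 2, 4] — missing [3].
Column 4 contains symbols [0, 1, 2, 4] — missing [3].
The missing symbol must appear in both missing sets; intersection = [3].
Therefore the hidden value is 3.

Missing value = 3.


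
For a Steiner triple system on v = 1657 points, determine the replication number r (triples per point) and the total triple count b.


An STS(v) is a 2-(v, 3, 1) BIBD: block size k = 3, λ = 1.
Replication: r(k − 1) = λ(v − 1) ⇒ r·2 = 1657 − 1 = 1656 ⇒ r = 828.
Block count: b = v(v − 1)/6 = 1657·1656/6 = 2743992/6 = 457332.

r = 828, b = 457332.


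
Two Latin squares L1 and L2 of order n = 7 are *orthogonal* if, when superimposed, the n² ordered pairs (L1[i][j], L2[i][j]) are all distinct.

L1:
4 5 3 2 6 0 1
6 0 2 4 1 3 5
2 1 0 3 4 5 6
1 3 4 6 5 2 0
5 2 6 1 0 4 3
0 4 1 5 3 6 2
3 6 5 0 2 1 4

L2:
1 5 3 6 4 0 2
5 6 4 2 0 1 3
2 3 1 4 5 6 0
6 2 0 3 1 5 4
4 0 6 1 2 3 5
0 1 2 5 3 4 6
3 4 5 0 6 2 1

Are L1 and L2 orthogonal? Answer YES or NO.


Form the n² = 49 superimposed pairs (L1[i][j], L2[i][j]), row by row (rows and columns indexed from 0):
row 0: (4,1) (5,5) (3,3) (2,6) (6,4) (0,0) (1,2)
row 1: (6,5) (0,6) (2,4) (4,2) (1,0) (3,1) (5,3)
row 2: (2,2) (1,3) (0,1) (3,4) (4,5) (5,6) (6,0)
row 3: (1,6) (3,2) (4,0) (6,3) (5,1) (2,5) (0,4)
row 4: (5,4) (2,0) (6,6) (1,1) (0,2) (4,3) (3,5)
row 5: (0,0) (4,1) (1,2) (5,5) (3,3) (6,4) (2,6)
row 6: (3,3) (6,4) (5,5) (0,0) (2,6) (1,2) (4,1)
Orthogonality requires all 49 pairs distinct.
But the pair (0,0) repeats: cell (0,5) has L1 = 0, L2 = 0, and cell (5,0) has L1 = 0, L2 = 0.
A repeated pair means some other pair never occurs (only 35 distinct pairs out of 49), so the squares are not orthogonal.
Conclusion: NO.

NO


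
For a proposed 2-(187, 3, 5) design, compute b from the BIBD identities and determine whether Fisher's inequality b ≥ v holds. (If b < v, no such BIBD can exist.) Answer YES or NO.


r = λ(v − 1)/(k − 1) = 5·186/2 = 465.
b = vr/k = 187·465/3 = 28985.
Fisher's inequality: b ≥ v ⇔ 28985 ≥ 187? YES.

YES


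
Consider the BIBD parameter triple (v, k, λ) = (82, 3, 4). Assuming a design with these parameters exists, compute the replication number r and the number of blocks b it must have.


Any 2-(v, k, λ) BIBD satisfies two necessary conditions:
  (i)  Each point sits in r blocks, and counting incidences through any fixed point gives r(k − 1) = λ(v − 1), so r = λ(v − 1)/(k − 1).
  (ii) Total incidences bk = vr, so b = vr/k.
Step 1: r = λ(v − 1)/(k − 1) = 4·(82 − 1)/(3 − 1) = 4·81/2 = 324/2 = 162.
Step 2: b = vr/k = 82·162/3 = 13284/3 = 4428.
Check integrality: r = 162 ∈ Z ✓, b = 4428 ∈ Z ✓.
(These identities are necessary conditions: they determine r and b for any design with these parameters, but do not by themselves prove that one exists.)

r = 162, b = 4428.


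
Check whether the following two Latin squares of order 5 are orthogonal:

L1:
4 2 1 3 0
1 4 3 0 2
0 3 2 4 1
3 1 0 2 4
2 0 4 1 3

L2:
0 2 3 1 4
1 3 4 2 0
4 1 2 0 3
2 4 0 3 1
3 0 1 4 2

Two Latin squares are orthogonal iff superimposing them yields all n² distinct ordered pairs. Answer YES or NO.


Form the n² = 25 superimposed pairs (L1[i][j], L2[i][j]), row by row (rows and columns indexed from 0):
row 0: (4,0) (2,2) (1,3) (3,1) (0,4)
row 1: (1,1) (4,3) (3,4) (0,2) (2,0)
row 2: (0,4) (3,1) (2,2) (4,0) (1,3)
row 3: (3,2) (1,4) (0,0) (2,3) (4,1)
row 4: (2,3) (0,0) (4,1) (1,4) (3,2)
Orthogonality requires all 25 pairs distinct.
But the pair (0,4) repeats: cell (0,4) has L1 = 0, L2 = 4, and cell (2,0) has L1 = 0, L2 = 4.
A repeated pair means some other pair never occurs (only 15 distinct pairs out of 25), so the squares are not orthogonal.
Conclusion: NO.

NO


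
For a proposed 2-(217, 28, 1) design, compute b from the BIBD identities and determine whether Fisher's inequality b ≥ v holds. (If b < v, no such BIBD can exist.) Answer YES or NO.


b = λv(v − 1)/(k(k − 1)) = 1·217·216/(28·27) = 46872/756 = 62.
Compare with v = 217: b < v, so Fisher's inequality fails.

NO


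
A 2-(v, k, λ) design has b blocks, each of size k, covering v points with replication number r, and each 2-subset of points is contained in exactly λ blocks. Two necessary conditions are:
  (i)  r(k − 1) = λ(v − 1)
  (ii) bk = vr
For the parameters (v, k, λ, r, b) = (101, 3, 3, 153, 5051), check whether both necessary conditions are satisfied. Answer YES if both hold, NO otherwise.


Condition (i): r(k − 1) = 153·2 = 306; λ(v − 1) = 3·100 = 300. Match? NO.
Condition (ii): bk = 5051·3 = 15153; vr = 101·153 = 15453. Match? NO.
Both conditions hold? NO.

NO


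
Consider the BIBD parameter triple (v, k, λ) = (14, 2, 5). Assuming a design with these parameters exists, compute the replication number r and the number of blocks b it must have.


Any 2-(v, k, λ) BIBD satisfies two necessary conditions:
  (i)  Each point sits in r blocks, and counting incidences through any fixed point gives r(k − 1) = λ(v − 1), so r = λ(v − 1)/(k − 1).
  (ii) Total incidences bk = vr, so b = vr/k.
Step 1: r = λ(v − 1)/(k − 1) = 5·(14 − 1)/(2 − 1) = 5·13/1 = 65/1 = 65.
Step 2: b = vr/k = 14·65/2 = 910/2 = 455.
Check integrality: r = 65 ∈ Z ✓, b = 455 ∈ Z ✓.
(These identities are necessary conditions: they determine r and b for any design with these parameters, but do not by themselves prove that one exists.)

r = 65, b = 455.


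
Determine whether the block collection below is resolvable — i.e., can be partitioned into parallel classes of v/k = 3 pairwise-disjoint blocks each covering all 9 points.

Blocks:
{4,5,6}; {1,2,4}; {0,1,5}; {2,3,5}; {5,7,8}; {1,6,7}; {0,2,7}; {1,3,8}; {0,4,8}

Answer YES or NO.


v = 9, block size k = 3, number of blocks = 9.
For resolvability, blocks must partition into parallel classes of size v/k = 3.
Total blocks must therefore be a multiple of 3: 9 = 3·3 + 0 ⇒ divisible ✓.
Consider block {1,2,4}. The only other block(s) in the collection disjoint from it are {5,7,8} — just 1 block(s). Any parallel class containing {1,2,4} would need 2 other blocks each disjoint from it, so no parallel class of size 3 can contain {1,2,4}.
Since every block must belong to some parallel class in a resolution, the collection cannot be partitioned into parallel classes.
Resolvable? NO.

NO


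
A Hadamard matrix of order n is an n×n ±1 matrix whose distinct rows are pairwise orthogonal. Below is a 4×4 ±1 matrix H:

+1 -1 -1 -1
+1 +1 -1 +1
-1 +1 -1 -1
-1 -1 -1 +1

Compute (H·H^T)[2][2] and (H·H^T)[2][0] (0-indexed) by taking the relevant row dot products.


Row 0 of H: [1, -1, -1, -1].
Row 2 of H: [-1, 1, -1, -1].
(H·H^T)[2][2] = Σ_j H[2][j]·H[2][j] = (-1)² + (1)² + (-1)² + (-1)² = 1 + 1 + 1 + 1 = 4.
(H·H^T)[2][0] = Σ_j H[2][j]·H[0][j] = (-1)·(1) + (1)·(-1) + (-1)·(-1) + (-1)·(-1) = -1 + -1 + 1 + 1 = 0.
So rows 2 and 0 are orthogonal; the diagonal entry equals n = 4.

(2,2) entry = 4; (2,0) entry = 0.


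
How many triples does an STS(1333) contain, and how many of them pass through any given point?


An STS(v) is a 2-(v, 3, 1) BIBD: block size k = 3, λ = 1.
Replication: r(k − 1) = λ(v − 1) ⇒ r·2 = 1333 − 1 = 1332 ⇒ r = 666.
Block count: b = v(v − 1)/6 = 1333·1332/6 = 1775556/6 = 295926.

r = 666, b = 295926.


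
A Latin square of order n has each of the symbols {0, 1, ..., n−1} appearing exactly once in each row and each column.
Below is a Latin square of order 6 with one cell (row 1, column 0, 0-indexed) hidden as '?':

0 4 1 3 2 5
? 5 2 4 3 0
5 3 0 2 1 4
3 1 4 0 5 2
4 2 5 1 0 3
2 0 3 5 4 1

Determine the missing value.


Row 1 contains symbols [0, 2, 3, 4, 5] — missing [1].
Column 0 contains symbols [0, 2, 3, 4, 5] — missing [1].
The missing symbol must appear in both missing sets; intersection = [1].
Therefore the hidden value is 1.

Missing value = 1.


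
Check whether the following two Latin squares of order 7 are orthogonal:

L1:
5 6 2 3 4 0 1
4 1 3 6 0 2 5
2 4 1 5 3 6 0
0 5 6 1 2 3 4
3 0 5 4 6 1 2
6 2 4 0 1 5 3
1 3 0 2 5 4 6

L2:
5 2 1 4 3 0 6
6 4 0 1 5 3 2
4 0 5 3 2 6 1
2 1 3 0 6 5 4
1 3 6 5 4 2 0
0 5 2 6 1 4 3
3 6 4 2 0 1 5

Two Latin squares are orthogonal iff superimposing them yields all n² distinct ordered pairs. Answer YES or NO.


Form the n² = 49 superimposed pairs (L1[i][j], L2[i][j]), row by row (rows and columns indexed from 0):
row 0: (5,5) (6,2) (2,1) (3,4) (4,3) (0,0) (1,6)
row 1: (4,6) (1,4) (3,0) (6,1) (0,5) (2,3) (5,2)
row 2: (2,4) (4,0) (1,5) (5,3) (3,2) (6,6) (0,1)
row 3: (0,2) (5,1) (6,3) (1,0) (2,6) (3,5) (4,4)
row 4: (3,1) (0,3) (5,6) (4,5) (6,4) (1,2) (2,0)
row 5: (6,0) (2,5) (4,2) (0,6) (1,1) (5,4) (3,3)
row 6: (1,3) (3,6) (0,4) (2,2) (5,0) (4,1) (6,5)
Orthogonality requires all 49 pairs distinct.
Check by first coordinate: for each symbol s of L1, list the L2 entries in the n cells where L1 = s; they must all differ.
  L1 = 0: L2 entries (in reading order) 0, 5, 1, 2, 3, 6, 4 — all 7 distinct ✓
  L1 = 1: L2 entries (in reading order) 6, 4, 5, 0, 2, 1, 3 — all 7 distinct ✓
  L1 = 2: L2 entries (in reading order) 1, 3, 4, 6, 0, 5, 2 — all 7 distinct ✓
  L1 = 3: L2 entries (in reading order) 4, 0, 2, 5, 1, 3, 6 — all 7 distinct ✓
  L1 = 4: L2 entries (in reading order) 3, 6, 0, 4, 5, 2, 1 — all 7 distinct ✓
  L1 = 5: L2 entries (in reading order) 5, 2, 3, 1, 6, 4, 0 — all 7 distinct ✓
  L1 = 6: L2 entries (in reading order) 2, 1, 6, 3, 4, 0, 5 — all 7 distinct ✓
Every symbol of L1 meets every symbol of L2 exactly once, so all 49 pairs are distinct (49 of 49).
Conclusion: YES.

YES


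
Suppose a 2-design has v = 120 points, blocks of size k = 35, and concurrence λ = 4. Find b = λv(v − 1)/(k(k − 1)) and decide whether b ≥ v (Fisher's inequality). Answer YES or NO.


r = λ(v − 1)/(k − 1) = 4·119/34 = 14.
b = vr/k = 120·14/35 = 48.
Fisher's inequality: b ≥ v ⇔ 48 ≥ 120? NO.

NO


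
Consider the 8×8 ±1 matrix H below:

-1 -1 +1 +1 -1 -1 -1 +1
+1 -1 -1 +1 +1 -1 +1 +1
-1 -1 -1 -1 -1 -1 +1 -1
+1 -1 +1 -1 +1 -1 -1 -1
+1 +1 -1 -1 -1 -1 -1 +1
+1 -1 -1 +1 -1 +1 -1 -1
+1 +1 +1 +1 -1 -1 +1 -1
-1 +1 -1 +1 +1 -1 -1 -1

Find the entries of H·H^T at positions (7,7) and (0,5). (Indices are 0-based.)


Row 0 of H: [-1, -1, 1, 1, -1, -1, -1, 1].
Row 5 of H: [1, -1, -1, 1, -1, 1, -1, -1].
Row 7 of H: [-1, 1, -1, 1, 1, -1, -1, -1].
(H·H^T)[7][7] = Σ_j H[7][j]·H[7][j] = (-1)² + (1)² + (-1)² + (1)² + (1)² + (-1)² + (-1)² + (-1)² = 1 + 1 + 1 + 1 + 1 + 1 + 1 + 1 = 8.
(H·H^T)[0][5] = Σ_j H[0][j]·H[5][j] = (-1)·(1) + (-1)·(-1) + (1)·(-1) + (1)·(1) + (-1)·(-1) + (-1)·(1) + (-1)·(-1) + (1)·(-1) = -1 + 1 + -1 + 1 + 1 + -1 + 1 + -1 = 0.
So rows 0 and 5 are orthogonal; the diagonal entry equals n = 8.

(7,7) entry = 8; (0,5) entry = 0.


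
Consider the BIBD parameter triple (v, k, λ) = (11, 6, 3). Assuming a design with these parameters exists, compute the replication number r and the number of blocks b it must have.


Any 2-(v, k, λ) BIBD satisfies two necessary conditions:
  (i)  Each point sits in r blocks, and counting incidences through any fixed point gives r(k − 1) = λ(v − 1), so r = λ(v − 1)/(k − 1).
  (ii) Total incidences bk = vr, so b = vr/k.
Step 1: r = λ(v − 1)/(k − 1) = 3·(11 − 1)/(6 − 1) = 3·10/5 = 30/5 = 6.
Step 2: b = vr/k = 11·6/6 = 66/6 = 11.
Check integrality: r = 6 ∈ Z ✓, b = 11 ∈ Z ✓.
(These identities are necessary conditions: they determine r and b for any design with these parameters, but do not by themselves prove that one exists.)

r = 6, b = 11.


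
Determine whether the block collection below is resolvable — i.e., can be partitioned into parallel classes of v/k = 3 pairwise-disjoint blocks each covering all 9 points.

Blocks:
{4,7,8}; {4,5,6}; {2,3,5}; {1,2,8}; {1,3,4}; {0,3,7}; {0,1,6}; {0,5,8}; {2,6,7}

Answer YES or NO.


v = 9, block size k = 3, number of blocks = 9.
For resolvability, blocks must partition into parallel classes of size v/k = 3.
Total blocks must therefore be a multiple of 3: 9 = 3·3 + 0 ⇒ divisible ✓.
Greedy packing gives 3 candidate class(es). Each should be a full parallel class (size 3, covers all 9 points).
  Class 1 (3 blocks): {4,7,8}; {2,3,5}; {0,1,6}. Points covered: [0, 1, 2, 3, 4, 5, 6, 7, 8].
  Class 2 (3 blocks): {4,5,6}; {1,2,8}; {0,3,7}. Points covered: [0, 1, 2, 3, 4, 5, 6, 7, 8].
  Class 3 (3 blocks): {1,3,4}; {0,5,8}; {2,6,7}. Points covered: [0, 1, 2, 3, 4, 5, 6, 7, 8].
All classes full (size 3)? YES. All classes cover every point? YES.
Resolvable? YES.

YES


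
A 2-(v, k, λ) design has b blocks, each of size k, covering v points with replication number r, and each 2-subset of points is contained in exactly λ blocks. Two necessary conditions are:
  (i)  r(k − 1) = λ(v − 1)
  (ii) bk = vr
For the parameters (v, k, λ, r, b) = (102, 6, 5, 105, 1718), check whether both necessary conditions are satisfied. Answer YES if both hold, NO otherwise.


Condition (i): r(k − 1) = 105·5 = 525; λ(v − 1) = 5·101 = 505. Match? NO.
Condition (ii): bk = 1718·6 = 10308; vr = 102·105 = 10710. Match? NO.
Both conditions hold? NO.

NO


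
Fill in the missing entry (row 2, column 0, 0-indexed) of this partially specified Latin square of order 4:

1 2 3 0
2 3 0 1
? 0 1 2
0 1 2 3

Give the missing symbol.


Row 2 contains symbols [0, 1, 2] — missing [3].
Column 0 contains symbols [0, 1, 2] — missing [3].
The missing symbol must appear in both missing sets; intersection = [3].
Therefore the hidden value is 3.

Missing value = 3.


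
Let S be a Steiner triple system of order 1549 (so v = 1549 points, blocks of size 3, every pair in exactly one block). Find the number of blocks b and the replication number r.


An STS(v) is a 2-(v, 3, 1) BIBD: block size k = 3, λ = 1.
Replication: r(k − 1) = λ(v − 1) ⇒ r·2 = 1549 − 1 = 1548 ⇒ r = 774.
Block count: bk = vr ⇒ b·3 = 1549·774 = 1198926 ⇒ b = 399642.

r = 774, b = 399642.


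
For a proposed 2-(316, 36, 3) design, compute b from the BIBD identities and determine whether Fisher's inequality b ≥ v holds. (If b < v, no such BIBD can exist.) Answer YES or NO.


r = λ(v − 1)/(k − 1) = 3·315/35 = 27.
b = vr/k = 316·27/36 = 237.
Fisher's inequality: b ≥ v ⇔ 237 ≥ 316? NO.

NO


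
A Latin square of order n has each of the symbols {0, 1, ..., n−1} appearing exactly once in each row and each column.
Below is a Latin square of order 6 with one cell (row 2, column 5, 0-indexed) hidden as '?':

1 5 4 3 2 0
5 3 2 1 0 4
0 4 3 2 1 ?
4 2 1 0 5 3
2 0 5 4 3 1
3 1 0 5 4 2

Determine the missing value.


Row 2 contains symbols [0, 1, 2, 3, 4] — missing [5].
Column 5 contains symbols [0, 1, 2, 3, 4] — missing [5].
The missing symbol must appear in both missing sets; intersection = [5].
Therefore the hidden value is 5.

Missing value = 5.


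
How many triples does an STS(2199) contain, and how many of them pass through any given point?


An STS(v) is a 2-(v, 3, 1) BIBD: block size k = 3, λ = 1.
Replication: r(k − 1) = λ(v − 1) ⇒ r·2 = 2199 − 1 = 2198 ⇒ r = 1099.
Block count: b = v(v − 1)/6 = 2199·2198/6 = 4833402/6 = 805567.
(Check via bk = vr: 805567·3 = 2416701 = 2199·1099 = 2416701 ✓.)

r = 1099, b = 805567.


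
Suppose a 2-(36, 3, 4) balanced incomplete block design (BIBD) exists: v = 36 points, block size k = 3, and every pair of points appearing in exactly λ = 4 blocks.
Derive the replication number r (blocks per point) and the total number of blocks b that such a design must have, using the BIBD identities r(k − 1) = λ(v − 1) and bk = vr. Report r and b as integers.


Any 2-(v, k, λ) BIBD satisfies two necessary conditions:
  (i)  Each point sits in r blocks, and counting incidences through any fixed point gives r(k − 1) = λ(v − 1), so r = λ(v − 1)/(k − 1).
  (ii) Total incidences bk = vr, so b = vr/k.
Step 1: r = λ(v − 1)/(k − 1) = 4·(36 − 1)/(3 − 1) = 4·35/2 = 140/2 = 70.
Step 2: b = vr/k = 36·70/3 = 2520/3 = 840.
Check integrality: r = 70 ∈ Z ✓, b = 840 ∈ Z ✓.
(These identities are necessary conditions: they determine r and b for any design with these parameters, but do not by themselves prove that one exists.)

r = 70, b = 840.


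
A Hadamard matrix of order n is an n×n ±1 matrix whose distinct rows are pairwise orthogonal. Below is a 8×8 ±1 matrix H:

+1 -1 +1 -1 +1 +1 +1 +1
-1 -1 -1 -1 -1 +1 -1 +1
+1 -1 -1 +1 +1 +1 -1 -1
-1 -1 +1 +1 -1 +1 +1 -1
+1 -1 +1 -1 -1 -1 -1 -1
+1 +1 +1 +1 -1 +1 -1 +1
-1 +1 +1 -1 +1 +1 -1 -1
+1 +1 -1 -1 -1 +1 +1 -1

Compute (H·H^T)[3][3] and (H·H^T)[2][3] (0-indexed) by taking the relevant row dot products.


Row 2 of H: [1, -1, -1, 1, 1, 1, -1, -1].
Row 3 of H: [-1, -1, 1, 1, -1, 1, 1, -1].
(H·H^T)[3][3] = Σ_j H[3][j]·H[3][j] = (-1)² + (-1)² + (1)² + (1)² + (-1)² + (1)² + (1)² + (-1)² = 1 + 1 + 1 + 1 + 1 + 1 + 1 + 1 = 8.
(H·H^T)[2][3] = Σ_j H[2][j]·H[3][j] = (1)·(-1) + (-1)·(-1) + (-1)·(1) + (1)·(1) + (1)·(-1) + (1)·(1) + (-1)·(1) + (-1)·(-1) = -1 + 1 + -1 + 1 + -1 + 1 + -1 + 1 = 0.
So rows 2 and 3 are orthogonal; the diagonal entry equals n = 8.

(3,3) entry = 8; (2,3) entry = 0.


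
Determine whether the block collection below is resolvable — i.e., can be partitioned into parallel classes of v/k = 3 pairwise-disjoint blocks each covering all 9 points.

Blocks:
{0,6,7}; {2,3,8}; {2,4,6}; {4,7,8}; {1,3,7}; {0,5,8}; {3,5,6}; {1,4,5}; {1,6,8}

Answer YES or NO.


v = 9, block size k = 3, number of blocks = 9.
For resolvability, blocks must partition into parallel classes of size v/k = 3.
Total blocks must therefore be a multiple of 3: 9 = 3·3 + 0 ⇒ divisible ✓.
Consider block {4,7,8}. The only other block(s) in the collection disjoint from it are {3,5,6} — just 1 block(s). Any parallel class containing {4,7,8} would need 2 other blocks each disjoint from it, so no parallel class of size 3 can contain {4,7,8}.
Since every block must belong to some parallel class in a resolution, the collection cannot be partitioned into parallel classes.
Resolvable? NO.

NO


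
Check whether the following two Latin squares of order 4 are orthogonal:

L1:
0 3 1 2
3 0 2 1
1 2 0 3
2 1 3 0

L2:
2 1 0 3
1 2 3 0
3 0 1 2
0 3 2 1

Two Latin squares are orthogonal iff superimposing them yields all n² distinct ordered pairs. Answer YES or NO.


Form the n² = 16 superimposed pairs (L1[i][j], L2[i][j]), row by row (rows and columns indexed from 0):
row 0: (0,2) (3,1) (1,0) (2,3)
row 1: (3,1) (0,2) (2,3) (1,0)
row 2: (1,3) (2,0) (0,1) (3,2)
row 3: (2,0) (1,3) (3,2) (0,1)
Orthogonality requires all 16 pairs distinct.
But the pair (3,1) repeats: cell (0,1) has L1 = 3, L2 = 1, and cell (1,0) has L1 = 3, L2 = 1.
A repeated pair means some other pair never occurs (only 8 distinct pairs out of 16), so the squares are not orthogonal.
Conclusion: NO.

NO


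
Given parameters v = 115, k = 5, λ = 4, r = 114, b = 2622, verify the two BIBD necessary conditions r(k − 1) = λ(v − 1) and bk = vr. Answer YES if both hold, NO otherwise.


Condition (i): r(k − 1) = 114·4 = 456; λ(v − 1) = 4·114 = 456. Match? YES.
Condition (ii): bk = 2622·5 = 13110; vr = 115·114 = 13110. Match? YES.
Both conditions hold? YES.

YES


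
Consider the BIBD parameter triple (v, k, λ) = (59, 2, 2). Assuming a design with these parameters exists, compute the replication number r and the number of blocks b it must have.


Any 2-(v, k, λ) BIBD satisfies two necessary conditions:
  (i)  Each point sits in r blocks, and counting incidences through any fixed point gives r(k − 1) = λ(v − 1), so r = λ(v − 1)/(k − 1).
  (ii) Total incidences bk = vr, so b = vr/k.
Step 1: r = λ(v − 1)/(k − 1) = 2·(59 − 1)/(2 − 1) = 2·58/1 = 116/1 = 116.
Step 2: b = vr/k = 59·116/2 = 6844/2 = 3422.
Check integrality: r = 116 ∈ Z ✓, b = 3422 ∈ Z ✓.
(These identities are necessary conditions: they determine r and b for any design with these parameters, but do not by themselves prove that one exists.)

r = 116, b = 3422.


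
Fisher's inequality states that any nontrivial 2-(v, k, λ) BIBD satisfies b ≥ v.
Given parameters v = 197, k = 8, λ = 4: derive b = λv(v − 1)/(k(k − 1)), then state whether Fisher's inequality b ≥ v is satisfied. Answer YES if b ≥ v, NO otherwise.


r = λ(v − 1)/(k − 1) = 4·196/7 = 112.
b = vr/k = 197·112/8 = 2758.
Fisher's inequality: b ≥ v ⇔ 2758 ≥ 197? YES.

YES
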